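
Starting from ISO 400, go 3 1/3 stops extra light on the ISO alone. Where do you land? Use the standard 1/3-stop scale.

ISO 4000

ISO: 400 → 500 → 640 → 800 → 1000 → 1250 → 1600 → 2000 → 2500 → 3200 → 4000 — 3 1/3 stops raised (brighter).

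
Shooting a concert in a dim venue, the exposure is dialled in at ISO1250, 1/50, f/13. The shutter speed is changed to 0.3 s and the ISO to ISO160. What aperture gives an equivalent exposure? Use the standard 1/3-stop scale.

f/18

Shutter speed: 1/50 → 1/40 → 1/30 → 1/25 → 1/20 → 1/15 → 1/13 → 1/10 → 1/8 → 1/6 → 1/5 → 1/4 → 0.3 — 4 stops longer (brighter).
ISO: 1250 → 1000 → 800 → 640 → 500 → 400 → 320 → 250 → 200 → 160 — 3 stops lower (darker).
Net change so far: 1 stop brighter. Offset with the aperture: f/13 → f/14 → f/16 → f/18.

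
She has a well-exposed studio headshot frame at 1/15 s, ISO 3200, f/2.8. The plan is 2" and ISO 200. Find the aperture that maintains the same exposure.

f/4

Shutter speed: 1/15 → 1/8 → 1/4 → 1/2 → 1 → 2 — 5 stops longer (brighter).
ISO: 3200 → 1600 → 800 → 400 → 200 — 4 stops lower (darker).
Net change so far: 1 stop brighter. Offset with the aperture: f/2.8 → f/4.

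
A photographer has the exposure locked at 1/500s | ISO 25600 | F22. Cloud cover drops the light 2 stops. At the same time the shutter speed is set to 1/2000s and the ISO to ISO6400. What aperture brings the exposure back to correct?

f/2.8

Scene light: 2 stops darker.
Shutter speed: 1/500 → 1/1000 → 1/2000 — 2 stops shorter (darker).
ISO: 25600 → 12800 → 6400 — 2 stops dropped (darker).
Net so far: 6 stops darker. Aperture: f/22 → f/16 → f/11 → f/8 → f/5.6 → f/4 → f/2.8.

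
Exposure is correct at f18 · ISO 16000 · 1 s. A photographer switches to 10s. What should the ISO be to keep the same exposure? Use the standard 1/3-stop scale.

Shutter speed: 1 → 1.3 → 1.6 → 2 → 2.5 → 3.2 → 4 → 5 → 6 → 8 → 10 — 3 1/3 stops longer (brighter).
Need 3 1/3 stops darker from the ISO: 16000 → 12800 → 10000 → 8000 → 6400 → 5000 → 4000 → 3200 → 2500 → 2000 → 1600.

ISO 1600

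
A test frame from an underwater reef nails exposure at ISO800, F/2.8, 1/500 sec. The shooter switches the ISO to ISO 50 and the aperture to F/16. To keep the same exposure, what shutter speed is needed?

1 s

ISO: 800 → 400 → 200 → 100 → 50 — 4 stops lower (darker).
Aperture: f/2.8 → f/4 → f/5.6 → f/8 → f/11 → f/16 — 5 stops stopped down (darker).
Net change so far: 9 stops darker. Offset with the shutter speed: 1/500 → 1/250 → 1/125 → 1/60 → 1/30 → 1/15 → 1/8 → 1/4 → 1/2 → 1.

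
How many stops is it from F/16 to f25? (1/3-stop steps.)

1 1/3 stops

f/16 → f/18 → f/20 → f/22 → f/25 — count the steps: 4 third-stops = 1 1/3 stops.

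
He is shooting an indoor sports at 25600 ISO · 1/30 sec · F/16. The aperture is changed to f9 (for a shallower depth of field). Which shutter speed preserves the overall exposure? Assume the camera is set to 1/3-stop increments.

1/100s

Aperture: f/16 → f/14 → f/13 → f/11 → f/10 → f/9 — 1 2/3 stops larger aperture (brighter).
Need 1 2/3 stops darker from the shutter speed: 1/30 → 1/40 → 1/50 → 1/60 → 1/80 → 1/100.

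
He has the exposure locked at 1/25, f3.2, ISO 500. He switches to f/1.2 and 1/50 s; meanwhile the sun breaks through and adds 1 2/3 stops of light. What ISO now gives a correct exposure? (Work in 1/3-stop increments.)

Scene light: 1 2/3 stops brighter.
Aperture: f/3.2 → f/2.8 → f/2.5 → f/2.2 → f/2 → f/1.8 → f/1.6 → f/1.4 → f/1.2 — 2 2/3 stops wider (brighter).
Shutter speed: 1/25 → 1/30 → 1/40 → 1/50 — 1 stop shorter (darker).
Net so far: 3 1/3 stops brighter. ISO: 500 → 400 → 320 → 250 → 200 → 160 → 125 → 100 → 80 → 64 → 50.

ISO 50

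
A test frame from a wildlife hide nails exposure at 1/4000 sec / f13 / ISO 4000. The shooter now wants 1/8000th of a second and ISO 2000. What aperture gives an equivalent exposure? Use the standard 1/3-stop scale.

Shutter speed: 1/4000 → 1/5000 → 1/6400 → 1/8000 — 1 stop faster (darker).
ISO: 4000 → 3200 → 2500 → 2000 — 1 stop dropped (darker).
Net change so far: 2 stops darker. Offset with the aperture: f/13 → f/11 → f/10 → f/9 → f/8 → f/7.1 → f/6.3.

f/6.3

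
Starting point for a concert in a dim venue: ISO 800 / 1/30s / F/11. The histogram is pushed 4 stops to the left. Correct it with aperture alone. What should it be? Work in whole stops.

f/2.8

Underexposed by 4 stops → need 4 stops brighter.
Aperture: f/11 → f/8 → f/5.6 → f/4 → f/2.8.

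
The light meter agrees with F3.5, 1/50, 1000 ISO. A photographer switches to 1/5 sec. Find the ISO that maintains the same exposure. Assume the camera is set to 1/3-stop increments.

ISO 100

Shutter speed: 1/50 → 1/40 → 1/30 → 1/25 → 1/20 → 1/15 → 1/13 → 1/10 → 1/8 → 1/6 → 1/5 — 3 1/3 stops slower (brighter).
Need 3 1/3 stops darker from the ISO: 1000 → 800 → 640 → 500 → 400 → 320 → 250 → 200 → 160 → 125 → 100.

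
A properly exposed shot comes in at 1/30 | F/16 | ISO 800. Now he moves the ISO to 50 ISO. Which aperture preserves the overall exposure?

f/4

ISO: 800 → 400 → 200 → 100 → 50 — 4 stops dropped (darker).
Need 4 stops brighter from the aperture: f/16 → f/11 → f/8 → f/5.6 → f/4.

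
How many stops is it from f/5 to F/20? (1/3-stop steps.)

4 stops

f/5 → f/5.6 → f/6.3 → f/7.1 → f/8 → f/9 → f/10 → f/11 → f/13 → f/14 → f/16 → f/18 → f/20 — count the steps: 12 third-stops = 4 stops.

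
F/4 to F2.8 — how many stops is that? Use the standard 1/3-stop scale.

1 stop

f/4 → f/3.5 → f/3.2 → f/2.8 — count the steps: 3 third-stops = 1 stop.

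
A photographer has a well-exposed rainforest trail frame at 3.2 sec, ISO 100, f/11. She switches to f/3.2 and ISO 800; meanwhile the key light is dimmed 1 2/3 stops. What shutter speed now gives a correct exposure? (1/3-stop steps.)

Scene light: 1 2/3 stops darker.
Aperture: f/11 → f/10 → f/9 → f/8 → f/7.1 → f/6.3 → f/5.6 → f/5 → f/4.5 → f/4 → f/3.5 → f/3.2 — 3 2/3 stops wider (brighter).
ISO: 100 → 125 → 160 → 200 → 250 → 320 → 400 → 500 → 640 → 800 — 3 stops raised (brighter).
Net so far: 5 stops brighter. Shutter speed: 3.2 → 2.5 → 2 → 1.6 → 1.3 → 1 → 0.8 → 0.6 → 0.5 → 0.4 → 0.3 → 1/4 → 1/5 → 1/6 → 1/8 → 1/10.

1/10s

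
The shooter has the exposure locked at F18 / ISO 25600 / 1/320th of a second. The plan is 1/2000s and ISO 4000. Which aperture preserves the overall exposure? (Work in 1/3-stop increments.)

Shutter speed: 1/320 → 1/400 → 1/500 → 1/640 → 1/800 → 1/1000 → 1/1250 → 1/1600 → 1/2000 — 2 2/3 stops faster (darker).
ISO: 25600 → 20000 → 16000 → 12800 → 10000 → 8000 → 6400 → 5000 → 4000 — 2 2/3 stops lower (darker).
Net change so far: 5 1/3 stops darker. Offset with the aperture: f/18 → f/16 → f/14 → f/13 → f/11 → f/10 → f/9 → f/8 → f/7.1 → f/6.3 → f/5.6 → f/5 → f/4.5 → f/4 → f/3.5 → f/3.2 → f/2.8.

f/2.8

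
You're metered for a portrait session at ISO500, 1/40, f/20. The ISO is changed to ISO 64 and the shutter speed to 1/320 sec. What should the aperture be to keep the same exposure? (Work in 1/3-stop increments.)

f/2.5

ISO: 500 → 400 → 320 → 250 → 200 → 160 → 125 → 100 → 80 → 64 — 3 stops dropped (darker).
Shutter speed: 1/40 → 1/50 → 1/60 → 1/80 → 1/100 → 1/125 → 1/160 → 1/200 → 1/250 → 1/320 — 3 stops faster (darker).
Net change so far: 6 stops darker. Offset with the aperture: f/20 → f/18 → f/16 → f/14 → f/13 → f/11 → f/10 → f/9 → f/8 → f/7.1 → f/6.3 → f/5.6 → f/5 → f/4.5 → f/4 → f/3.5 → f/3.2 → f/2.8 → f/2.5.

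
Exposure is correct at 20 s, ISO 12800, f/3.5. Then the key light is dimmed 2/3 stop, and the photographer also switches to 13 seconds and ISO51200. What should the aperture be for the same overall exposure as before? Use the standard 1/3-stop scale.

f/4.5

Scene light: 2/3 stop darker.
Shutter speed: 20 → 15 → 13 — 2/3 stop faster (darker).
ISO: 12800 → 16000 → 20000 → 25600 → 32000 → 40000 → 51200 — 2 stops higher (brighter).
Net so far: 2/3 stop brighter. Aperture: f/3.5 → f/4 → f/4.5.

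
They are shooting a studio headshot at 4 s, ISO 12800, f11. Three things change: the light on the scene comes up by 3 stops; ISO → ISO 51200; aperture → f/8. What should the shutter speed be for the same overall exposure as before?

Scene light: 3 stops brighter.
ISO: 12800 → 25600 → 51200 — 2 stops raised (brighter).
Aperture: f/11 → f/8 — 1 stop larger aperture (brighter).
Net so far: 6 stops brighter. Shutter speed: 4 → 2 → 1 → 1/2 → 1/4 → 1/8 → 1/15.

1/15s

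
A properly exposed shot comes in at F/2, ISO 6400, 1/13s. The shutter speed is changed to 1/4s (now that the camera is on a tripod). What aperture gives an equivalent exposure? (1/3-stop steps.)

Shutter speed: 1/13 → 1/10 → 1/8 → 1/6 → 1/5 → 1/4 — 1 2/3 stops longer (brighter).
Need 1 2/3 stops darker from the aperture: f/2 → f/2.2 → f/2.5 → f/2.8 → f/3.2 → f/3.5.

f/3.5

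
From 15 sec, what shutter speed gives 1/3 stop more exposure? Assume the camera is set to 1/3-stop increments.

20 s

Shutter speed: 15 → 20 — 1/3 stop slower (brighter).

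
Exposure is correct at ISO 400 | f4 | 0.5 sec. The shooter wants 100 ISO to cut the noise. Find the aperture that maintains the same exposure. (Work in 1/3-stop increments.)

f/2

ISO: 400 → 320 → 250 → 200 → 160 → 125 → 100 — 2 stops dropped (darker).
Need 2 stops brighter from the aperture: f/4 → f/3.5 → f/3.2 → f/2.8 → f/2.5 → f/2.2 → f/2.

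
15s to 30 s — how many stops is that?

15 → 30 — count the steps: 1 stop.

1 stop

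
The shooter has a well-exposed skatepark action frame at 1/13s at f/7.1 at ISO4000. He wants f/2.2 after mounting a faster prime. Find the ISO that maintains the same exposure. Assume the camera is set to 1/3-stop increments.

Aperture: f/7.1 → f/6.3 → f/5.6 → f/5 → f/4.5 → f/4 → f/3.5 → f/3.2 → f/2.8 → f/2.5 → f/2.2 — 3 1/3 stops opened up (brighter).
Need 3 1/3 stops darker from the ISO: 4000 → 3200 → 2500 → 2000 → 1600 → 1250 → 1000 → 800 → 640 → 500 → 400.

ISO 400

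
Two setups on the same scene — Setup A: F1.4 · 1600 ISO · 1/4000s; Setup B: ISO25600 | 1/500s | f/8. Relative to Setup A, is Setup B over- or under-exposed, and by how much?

2 stops brighter

Aperture: f/1.4 → f/2 → f/2.8 → f/4 → f/5.6 → f/8 — 5 stops smaller aperture (darker).
Shutter speed: 1/4000 → 1/2000 → 1/1000 → 1/500 — 3 stops slower (brighter).
ISO: 1600 → 3200 → 6400 → 12800 → 25600 — 4 stops higher (brighter).
Net: −5 +3 +4 = +2 stops.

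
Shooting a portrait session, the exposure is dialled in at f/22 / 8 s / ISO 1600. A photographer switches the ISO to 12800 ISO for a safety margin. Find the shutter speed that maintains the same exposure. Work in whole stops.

1 s

ISO: 1600 → 3200 → 6400 → 12800 — 3 stops higher (brighter).
Need 3 stops darker from the shutter speed: 8 → 4 → 2 → 1.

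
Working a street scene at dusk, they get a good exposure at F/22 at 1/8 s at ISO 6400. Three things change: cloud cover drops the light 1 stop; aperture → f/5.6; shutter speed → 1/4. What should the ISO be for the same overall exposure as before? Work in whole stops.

ISO 400

Scene light: 1 stop darker.
Aperture: f/22 → f/16 → f/11 → f/8 → f/5.6 — 4 stops opened up (brighter).
Shutter speed: 1/8 → 1/4 — 1 stop slower (brighter).
Net so far: 4 stops brighter. ISO: 6400 → 3200 → 1600 → 800 → 400.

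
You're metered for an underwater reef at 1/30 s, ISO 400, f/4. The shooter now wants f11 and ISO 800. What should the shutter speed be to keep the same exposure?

1/8s

Aperture: f/4 → f/5.6 → f/8 → f/11 — 3 stops narrower (darker).
ISO: 400 → 800 — 1 stop raised (brighter).
Net change so far: 2 stops darker. Offset with the shutter speed: 1/30 → 1/15 → 1/8.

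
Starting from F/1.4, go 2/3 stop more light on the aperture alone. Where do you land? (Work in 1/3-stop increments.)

Aperture: f/1.4 → f/1.2 → f/1.1 — 2/3 stop opened up (brighter).

f/1.1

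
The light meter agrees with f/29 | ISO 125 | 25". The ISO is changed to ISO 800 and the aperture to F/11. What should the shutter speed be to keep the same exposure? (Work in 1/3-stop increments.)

0.6 s

ISO: 125 → 160 → 200 → 250 → 320 → 400 → 500 → 640 → 800 — 2 2/3 stops raised (brighter).
Aperture: f/29 → f/25 → f/22 → f/20 → f/18 → f/16 → f/14 → f/13 → f/11 — 2 2/3 stops wider (brighter).
Net change so far: 5 1/3 stops brighter. Offset with the shutter speed: 25 → 20 → 15 → 13 → 10 → 8 → 6 → 5 → 4 → 3.2 → 2.5 → 2 → 1.6 → 1.3 → 1 → 0.8 → 0.6.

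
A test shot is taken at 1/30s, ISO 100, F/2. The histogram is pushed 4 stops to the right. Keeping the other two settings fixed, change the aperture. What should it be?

Overexposed by 4 stops → need 4 stops darker.
Aperture: f/2 → f/2.8 → f/4 → f/5.6 → f/8.

f/8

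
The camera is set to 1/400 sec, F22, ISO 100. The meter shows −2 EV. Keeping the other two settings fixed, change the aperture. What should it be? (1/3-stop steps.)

Underexposed by 2 stops → need 2 stops brighter.
Aperture: f/22 → f/20 → f/18 → f/16 → f/14 → f/13 → f/11.

f/11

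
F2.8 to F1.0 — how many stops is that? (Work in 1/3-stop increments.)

f/2.8 → f/2.5 → f/2.2 → f/2 → f/1.8 → f/1.6 → f/1.4 → f/1.2 → f/1.1 → f/1.0 — count the steps: 9 third-stops = 3 stops.

3 stops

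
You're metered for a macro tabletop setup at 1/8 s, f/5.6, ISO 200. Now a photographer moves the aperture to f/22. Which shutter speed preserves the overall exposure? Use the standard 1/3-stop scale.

Aperture: f/5.6 → f/6.3 → f/7.1 → f/8 → f/9 → f/10 → f/11 → f/13 → f/14 → f/16 → f/18 → f/20 → f/22 — 4 stops smaller aperture (darker).
Need 4 stops brighter from the shutter speed: 1/8 → 1/6 → 1/5 → 1/4 → 0.3 → 0.4 → 0.5 → 0.6 → 0.8 → 1 → 1.3 → 1.6 → 2.

2 s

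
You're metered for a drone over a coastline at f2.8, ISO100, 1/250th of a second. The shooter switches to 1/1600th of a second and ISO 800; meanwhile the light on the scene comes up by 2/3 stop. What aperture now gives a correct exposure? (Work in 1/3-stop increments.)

Scene light: 2/3 stop brighter.
Shutter speed: 1/250 → 1/320 → 1/400 → 1/500 → 1/640 → 1/800 → 1/1000 → 1/1250 → 1/1600 — 2 2/3 stops faster (darker).
ISO: 100 → 125 → 160 → 200 → 250 → 320 → 400 → 500 → 640 → 800 — 3 stops raised (brighter).
Net so far: 1 stop brighter. Aperture: f/2.8 → f/3.2 → f/3.5 → f/4.

f/4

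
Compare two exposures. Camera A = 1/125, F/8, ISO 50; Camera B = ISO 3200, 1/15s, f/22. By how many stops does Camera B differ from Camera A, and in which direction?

Aperture: f/8 → f/11 → f/16 → f/22 — 3 stops smaller aperture (darker).
Shutter speed: 1/125 → 1/60 → 1/30 → 1/15 — 3 stops longer (brighter).
ISO: 50 → 100 → 200 → 400 → 800 → 1600 → 3200 — 6 stops raised (brighter).
Net: −3 +3 +6 = +6 stops.

6 stops brighter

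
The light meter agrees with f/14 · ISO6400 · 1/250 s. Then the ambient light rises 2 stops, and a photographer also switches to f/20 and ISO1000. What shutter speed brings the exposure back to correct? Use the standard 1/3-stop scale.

Scene light: 2 stops brighter.
Aperture: f/14 → f/16 → f/18 → f/20 — 1 stop smaller aperture (darker).
ISO: 6400 → 5000 → 4000 → 3200 → 2500 → 2000 → 1600 → 1250 → 1000 — 2 2/3 stops dropped (darker).
Net so far: 1 2/3 stops darker. Shutter speed: 1/250 → 1/200 → 1/160 → 1/125 → 1/100 → 1/80.

1/80s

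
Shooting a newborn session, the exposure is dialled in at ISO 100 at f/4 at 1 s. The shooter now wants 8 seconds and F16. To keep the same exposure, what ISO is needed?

ISO 200

Shutter speed: 1 → 2 → 4 → 8 — 3 stops longer (brighter).
Aperture: f/4 → f/5.6 → f/8 → f/11 → f/16 — 4 stops smaller aperture (darker).
Net change so far: 1 stop darker. Offset with the ISO: 100 → 200.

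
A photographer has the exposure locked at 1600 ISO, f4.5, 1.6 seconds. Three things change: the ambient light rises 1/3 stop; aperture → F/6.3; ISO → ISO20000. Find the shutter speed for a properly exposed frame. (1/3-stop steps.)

Scene light: 1/3 stop brighter.
Aperture: f/4.5 → f/5 → f/5.6 → f/6.3 — 1 stop smaller aperture (darker).
ISO: 1600 → 2000 → 2500 → 3200 → 4000 → 5000 → 6400 → 8000 → 10000 → 12800 → 16000 → 20000 — 3 2/3 stops higher (brighter).
Net so far: 3 stops brighter. Shutter speed: 1.6 → 1.3 → 1 → 0.8 → 0.6 → 0.5 → 0.4 → 0.3 → 1/4 → 1/5.

1/5s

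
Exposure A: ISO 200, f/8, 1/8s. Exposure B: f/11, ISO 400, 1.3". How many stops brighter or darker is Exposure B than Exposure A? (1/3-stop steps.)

Aperture: f/8 → f/9 → f/10 → f/11 — 1 stop smaller aperture (darker).
Shutter speed: 1/8 → 1/6 → 1/5 → 1/4 → 0.3 → 0.4 → 0.5 → 0.6 → 0.8 → 1 → 1.3 — 3 1/3 stops longer (brighter).
ISO: 200 → 250 → 320 → 400 — 1 stop raised (brighter).
Net: −1 +3 1/3 +1 = +3 1/3 stops.

3 1/3 stops brighter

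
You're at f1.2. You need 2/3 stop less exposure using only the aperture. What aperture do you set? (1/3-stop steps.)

Aperture: f/1.2 → f/1.4 → f/1.6 — 2/3 stop narrower (darker).

f/1.6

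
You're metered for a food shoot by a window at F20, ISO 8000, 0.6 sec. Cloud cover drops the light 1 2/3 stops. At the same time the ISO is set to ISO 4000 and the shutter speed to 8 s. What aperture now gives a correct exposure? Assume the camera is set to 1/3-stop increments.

f/29

Scene light: 1 2/3 stops darker.
ISO: 8000 → 6400 → 5000 → 4000 — 1 stop lower (darker).
Shutter speed: 0.6 → 0.8 → 1 → 1.3 → 1.6 → 2 → 2.5 → 3.2 → 4 → 5 → 6 → 8 — 3 2/3 stops slower (brighter).
Net so far: 1 stop brighter. Aperture: f/20 → f/22 → f/25 → f/29.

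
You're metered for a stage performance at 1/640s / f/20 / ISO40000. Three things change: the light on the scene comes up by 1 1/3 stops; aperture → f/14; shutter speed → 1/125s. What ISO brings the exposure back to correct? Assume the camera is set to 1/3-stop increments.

ISO 1600

Scene light: 1 1/3 stops brighter.
Aperture: f/20 → f/18 → f/16 → f/14 — 1 stop opened up (brighter).
Shutter speed: 1/640 → 1/500 → 1/400 → 1/320 → 1/250 → 1/200 → 1/160 → 1/125 — 2 1/3 stops slower (brighter).
Net so far: 4 2/3 stops brighter. ISO: 40000 → 32000 → 25600 → 20000 → 16000 → 12800 → 10000 → 8000 → 6400 → 5000 → 4000 → 3200 → 2500 → 2000 → 1600.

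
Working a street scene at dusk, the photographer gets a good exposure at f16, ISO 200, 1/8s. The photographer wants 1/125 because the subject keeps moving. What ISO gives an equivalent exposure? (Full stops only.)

Shutter speed: 1/8 → 1/15 → 1/30 → 1/60 → 1/125 — 4 stops shorter (darker).
Need 4 stops brighter from the ISO: 200 → 400 → 800 → 1600 → 3200.

ISO 3200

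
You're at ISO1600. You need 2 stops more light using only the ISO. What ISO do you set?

ISO 6400

ISO: 1600 → 3200 → 6400 — 2 stops raised (brighter).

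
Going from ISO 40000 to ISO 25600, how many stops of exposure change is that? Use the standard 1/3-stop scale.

2/3 stop

40000 → 32000 → 25600 — count the steps: 2 third-stops = 2/3 stop.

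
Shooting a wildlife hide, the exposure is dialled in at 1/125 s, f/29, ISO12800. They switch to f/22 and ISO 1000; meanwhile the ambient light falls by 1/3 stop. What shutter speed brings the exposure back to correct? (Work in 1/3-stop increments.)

1/13s

Scene light: 1/3 stop darker.
Aperture: f/29 → f/25 → f/22 — 2/3 stop wider (brighter).
ISO: 12800 → 10000 → 8000 → 6400 → 5000 → 4000 → 3200 → 2500 → 2000 → 1600 → 1250 → 1000 — 3 2/3 stops lower (darker).
Net so far: 3 1/3 stops darker. Shutter speed: 1/125 → 1/100 → 1/80 → 1/60 → 1/50 → 1/40 → 1/30 → 1/25 → 1/20 → 1/15 → 1/13.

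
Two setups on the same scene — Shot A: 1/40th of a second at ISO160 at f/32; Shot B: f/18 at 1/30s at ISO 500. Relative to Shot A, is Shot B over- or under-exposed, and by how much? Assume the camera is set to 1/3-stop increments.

Aperture: f/32 → f/29 → f/25 → f/22 → f/20 → f/18 — 1 2/3 stops larger aperture (brighter).
Shutter speed: 1/40 → 1/30 — 1/3 stop slower (brighter).
ISO: 160 → 200 → 250 → 320 → 400 → 500 — 1 2/3 stops raised (brighter).
Net: +1 2/3 +1/3 +1 2/3 = +3 2/3 stops.

3 2/3 stops brighter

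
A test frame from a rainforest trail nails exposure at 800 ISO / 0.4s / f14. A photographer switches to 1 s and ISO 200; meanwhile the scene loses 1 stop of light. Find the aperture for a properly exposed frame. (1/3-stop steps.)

Scene light: 1 stop darker.
Shutter speed: 0.4 → 0.5 → 0.6 → 0.8 → 1 — 1 1/3 stops longer (brighter).
ISO: 800 → 640 → 500 → 400 → 320 → 250 → 200 — 2 stops dropped (darker).
Net so far: 1 2/3 stops darker. Aperture: f/14 → f/13 → f/11 → f/10 → f/9 → f/8.

f/8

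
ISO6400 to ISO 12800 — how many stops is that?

6400 → 12800 — count the steps: 1 stop.

1 stop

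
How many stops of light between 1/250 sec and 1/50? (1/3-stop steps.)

2 1/3 stops

1/250 → 1/200 → 1/160 → 1/125 → 1/100 → 1/80 → 1/60 → 1/50 — count the steps: 7 third-stops = 2 1/3 stops.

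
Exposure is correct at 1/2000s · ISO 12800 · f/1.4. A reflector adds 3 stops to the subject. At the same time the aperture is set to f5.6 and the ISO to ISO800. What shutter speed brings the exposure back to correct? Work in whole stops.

Scene light: 3 stops brighter.
Aperture: f/1.4 → f/2 → f/2.8 → f/4 → f/5.6 — 4 stops narrower (darker).
ISO: 12800 → 6400 → 3200 → 1600 → 800 — 4 stops lower (darker).
Net so far: 5 stops darker. Shutter speed: 1/2000 → 1/1000 → 1/500 → 1/250 → 1/125 → 1/60.

1/60s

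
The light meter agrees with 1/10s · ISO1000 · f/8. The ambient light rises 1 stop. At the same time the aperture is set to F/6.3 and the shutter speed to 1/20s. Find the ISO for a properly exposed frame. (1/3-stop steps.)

ISO 640

Scene light: 1 stop brighter.
Aperture: f/8 → f/7.1 → f/6.3 — 2/3 stop opened up (brighter).
Shutter speed: 1/10 → 1/13 → 1/15 → 1/20 — 1 stop faster (darker).
Net so far: 2/3 stop brighter. ISO: 1000 → 800 → 640.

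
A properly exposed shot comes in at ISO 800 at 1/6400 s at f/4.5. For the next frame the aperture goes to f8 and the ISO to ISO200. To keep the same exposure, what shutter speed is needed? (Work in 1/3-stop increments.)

Aperture: f/4.5 → f/5 → f/5.6 → f/6.3 → f/7.1 → f/8 — 1 2/3 stops narrower (darker).
ISO: 800 → 640 → 500 → 400 → 320 → 250 → 200 — 2 stops dropped (darker).
Net change so far: 3 2/3 stops darker. Offset with the shutter speed: 1/6400 → 1/5000 → 1/4000 → 1/3200 → 1/2500 → 1/2000 → 1/1600 → 1/1250 → 1/1000 → 1/800 → 1/640 → 1/500.

1/500s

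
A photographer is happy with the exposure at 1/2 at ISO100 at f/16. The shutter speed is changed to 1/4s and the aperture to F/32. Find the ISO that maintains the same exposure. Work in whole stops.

ISO 800

Shutter speed: 1/2 → 1/4 — 1 stop shorter (darker).
Aperture: f/16 → f/22 → f/32 — 2 stops narrower (darker).
Net change so far: 3 stops darker. Offset with the ISO: 100 → 200 → 400 → 800.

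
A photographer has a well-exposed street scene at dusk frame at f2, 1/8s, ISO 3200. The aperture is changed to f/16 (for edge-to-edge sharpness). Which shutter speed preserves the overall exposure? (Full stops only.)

Aperture: f/2 → f/2.8 → f/4 → f/5.6 → f/8 → f/11 → f/16 — 6 stops smaller aperture (darker).
Need 6 stops brighter from the shutter speed: 1/8 → 1/4 → 1/2 → 1 → 2 → 4 → 8.

8 s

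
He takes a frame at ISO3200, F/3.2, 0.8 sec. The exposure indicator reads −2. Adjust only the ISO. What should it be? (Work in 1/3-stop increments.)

ISO 12800

Underexposed by 2 stops → need 2 stops brighter.
ISO: 3200 → 4000 → 5000 → 6400 → 8000 → 10000 → 12800.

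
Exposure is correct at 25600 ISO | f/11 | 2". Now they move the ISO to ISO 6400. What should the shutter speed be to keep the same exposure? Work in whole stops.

ISO: 25600 → 12800 → 6400 — 2 stops dropped (darker).
Need 2 stops brighter from the shutter speed: 2 → 4 → 8.

8 s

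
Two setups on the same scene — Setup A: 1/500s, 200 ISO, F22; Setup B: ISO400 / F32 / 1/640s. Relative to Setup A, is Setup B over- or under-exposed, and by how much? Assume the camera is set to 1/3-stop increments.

Aperture: f/22 → f/25 → f/29 → f/32 — 1 stop smaller aperture (darker).
Shutter speed: 1/500 → 1/640 — 1/3 stop shorter (darker).
ISO: 200 → 250 → 320 → 400 — 1 stop raised (brighter).
Net: −1 −1/3 +1 = −1/3 stops.

1/3 stop darker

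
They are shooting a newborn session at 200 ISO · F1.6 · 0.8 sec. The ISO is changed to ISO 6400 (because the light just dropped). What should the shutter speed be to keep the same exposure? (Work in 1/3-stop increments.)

1/40s

ISO: 200 → 250 → 320 → 400 → 500 → 640 → 800 → 1000 → 1250 → 1600 → 2000 → 2500 → 3200 → 4000 → 5000 → 6400 — 5 stops higher (brighter).
Need 5 stops darker from the shutter speed: 0.8 → 0.6 → 0.5 → 0.4 → 0.3 → 1/4 → 1/5 → 1/6 → 1/8 → 1/10 → 1/13 → 1/15 → 1/20 → 1/25 → 1/30 → 1/40.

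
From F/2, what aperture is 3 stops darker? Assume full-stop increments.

Aperture: f/2 → f/2.8 → f/4 → f/5.6 — 3 stops smaller aperture (darker).

f/5.6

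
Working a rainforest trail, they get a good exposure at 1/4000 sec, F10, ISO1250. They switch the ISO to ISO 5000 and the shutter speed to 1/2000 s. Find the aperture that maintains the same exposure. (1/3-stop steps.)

f/29

ISO: 1250 → 1600 → 2000 → 2500 → 3200 → 4000 → 5000 — 2 stops higher (brighter).
Shutter speed: 1/4000 → 1/3200 → 1/2500 → 1/2000 — 1 stop slower (brighter).
Net change so far: 3 stops brighter. Offset with the aperture: f/10 → f/11 → f/13 → f/14 → f/16 → f/18 → f/20 → f/22 → f/25 → f/29.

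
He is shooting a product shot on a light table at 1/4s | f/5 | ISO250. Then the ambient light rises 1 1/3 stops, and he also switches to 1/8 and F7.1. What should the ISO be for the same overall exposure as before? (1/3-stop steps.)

ISO 400

Scene light: 1 1/3 stops brighter.
Shutter speed: 1/4 → 1/5 → 1/6 → 1/8 — 1 stop faster (darker).
Aperture: f/5 → f/5.6 → f/6.3 → f/7.1 — 1 stop stopped down (darker).
Net so far: 2/3 stop darker. ISO: 250 → 320 → 400.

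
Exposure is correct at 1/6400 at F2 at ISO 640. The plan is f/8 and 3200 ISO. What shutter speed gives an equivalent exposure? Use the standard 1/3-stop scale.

1/2000s

Aperture: f/2 → f/2.2 → f/2.5 → f/2.8 → f/3.2 → f/3.5 → f/4 → f/4.5 → f/5 → f/5.6 → f/6.3 → f/7.1 → f/8 — 4 stops narrower (darker).
ISO: 640 → 800 → 1000 → 1250 → 1600 → 2000 → 2500 → 3200 — 2 1/3 stops higher (brighter).
Net change so far: 1 2/3 stops darker. Offset with the shutter speed: 1/6400 → 1/5000 → 1/4000 → 1/3200 → 1/2500 → 1/2000.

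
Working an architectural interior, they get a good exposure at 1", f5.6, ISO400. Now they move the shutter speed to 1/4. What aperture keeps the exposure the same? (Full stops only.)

Shutter speed: 1 → 1/2 → 1/4 — 2 stops shorter (darker).
Need 2 stops brighter from the aperture: f/5.6 → f/4 → f/2.8.

f/2.8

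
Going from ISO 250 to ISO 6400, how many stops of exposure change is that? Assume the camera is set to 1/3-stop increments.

250 → 320 → 400 → 500 → 640 → 800 → 1000 → 1250 → 1600 → 2000 → 2500 → 3200 → 4000 → 5000 → 6400 — count the steps: 14 third-stops = 4 2/3 stops.

4 2/3 stops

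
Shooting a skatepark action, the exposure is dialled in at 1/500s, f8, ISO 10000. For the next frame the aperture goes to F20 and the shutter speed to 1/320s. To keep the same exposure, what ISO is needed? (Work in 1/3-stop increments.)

ISO 40000

Aperture: f/8 → f/9 → f/10 → f/11 → f/13 → f/14 → f/16 → f/18 → f/20 — 2 2/3 stops smaller aperture (darker).
Shutter speed: 1/500 → 1/400 → 1/320 — 2/3 stop longer (brighter).
Net change so far: 2 stops darker. Offset with the ISO: 10000 → 12800 → 16000 → 20000 → 25600 → 32000 → 40000.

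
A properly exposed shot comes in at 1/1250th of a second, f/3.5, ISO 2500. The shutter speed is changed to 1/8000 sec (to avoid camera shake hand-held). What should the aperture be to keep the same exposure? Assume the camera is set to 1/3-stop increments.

f/1.4

Shutter speed: 1/1250 → 1/1600 → 1/2000 → 1/2500 → 1/3200 → 1/4000 → 1/5000 → 1/6400 → 1/8000 — 2 2/3 stops shorter (darker).
Need 2 2/3 stops brighter from the aperture: f/3.5 → f/3.2 → f/2.8 → f/2.5 → f/2.2 → f/2 → f/1.8 → f/1.6 → f/1.4.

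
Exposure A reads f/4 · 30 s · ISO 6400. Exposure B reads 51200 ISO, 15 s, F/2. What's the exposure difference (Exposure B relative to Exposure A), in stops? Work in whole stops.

Aperture: f/4 → f/2.8 → f/2 — 2 stops larger aperture (brighter).
Shutter speed: 30 → 15 — 1 stop faster (darker).
ISO: 6400 → 12800 → 25600 → 51200 — 3 stops raised (brighter).
Net: +2 −1 +3 = +4 stops.

4 stops brighter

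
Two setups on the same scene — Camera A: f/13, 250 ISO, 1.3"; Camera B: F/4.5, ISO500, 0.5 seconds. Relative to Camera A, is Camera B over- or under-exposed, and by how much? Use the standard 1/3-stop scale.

Aperture: f/13 → f/11 → f/10 → f/9 → f/8 → f/7.1 → f/6.3 → f/5.6 → f/5 → f/4.5 — 3 stops larger aperture (brighter).
Shutter speed: 1.3 → 1 → 0.8 → 0.6 → 0.5 — 1 1/3 stops faster (darker).
ISO: 250 → 320 → 400 → 500 — 1 stop higher (brighter).
Net: +3 −1 1/3 +1 = +2 2/3 stops.

2 2/3 stops brighter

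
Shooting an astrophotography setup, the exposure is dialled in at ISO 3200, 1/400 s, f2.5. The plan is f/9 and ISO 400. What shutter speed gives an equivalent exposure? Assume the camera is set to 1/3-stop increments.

1/4s

Aperture: f/2.5 → f/2.8 → f/3.2 → f/3.5 → f/4 → f/4.5 → f/5 → f/5.6 → f/6.3 → f/7.1 → f/8 → f/9 — 3 2/3 stops narrower (darker).
ISO: 3200 → 2500 → 2000 → 1600 → 1250 → 1000 → 800 → 640 → 500 → 400 — 3 stops dropped (darker).
Net change so far: 6 2/3 stops darker. Offset with the shutter speed: 1/400 → 1/320 → 1/250 → 1/200 → 1/160 → 1/125 → 1/100 → 1/80 → 1/60 → 1/50 → 1/40 → 1/30 → 1/25 → 1/20 → 1/15 → 1/13 → 1/10 → 1/8 → 1/6 → 1/5 → 1/4.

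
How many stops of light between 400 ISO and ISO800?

1 stop

400 → 800 — count the steps: 1 stop.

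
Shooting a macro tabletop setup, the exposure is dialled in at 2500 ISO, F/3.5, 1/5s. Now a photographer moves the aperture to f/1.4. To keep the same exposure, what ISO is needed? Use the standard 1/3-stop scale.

Aperture: f/3.5 → f/3.2 → f/2.8 → f/2.5 → f/2.2 → f/2 → f/1.8 → f/1.6 → f/1.4 — 2 2/3 stops larger aperture (brighter).
Need 2 2/3 stops darker from the ISO: 2500 → 2000 → 1600 → 1250 → 1000 → 800 → 640 → 500 → 400.

ISO 400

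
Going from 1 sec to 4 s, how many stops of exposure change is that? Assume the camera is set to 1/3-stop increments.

1 → 1.3 → 1.6 → 2 → 2.5 → 3.2 → 4 — count the steps: 6 third-stops = 2 stops.

2 stops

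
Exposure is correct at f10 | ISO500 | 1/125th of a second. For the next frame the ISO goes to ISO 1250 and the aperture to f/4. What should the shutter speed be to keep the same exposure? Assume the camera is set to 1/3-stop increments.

1/2000s

ISO: 500 → 640 → 800 → 1000 → 1250 — 1 1/3 stops raised (brighter).
Aperture: f/10 → f/9 → f/8 → f/7.1 → f/6.3 → f/5.6 → f/5 → f/4.5 → f/4 — 2 2/3 stops opened up (brighter).
Net change so far: 4 stops brighter. Offset with the shutter speed: 1/125 → 1/160 → 1/200 → 1/250 → 1/320 → 1/400 → 1/500 → 1/640 → 1/800 → 1/1000 → 1/1250 → 1/1600 → 1/2000.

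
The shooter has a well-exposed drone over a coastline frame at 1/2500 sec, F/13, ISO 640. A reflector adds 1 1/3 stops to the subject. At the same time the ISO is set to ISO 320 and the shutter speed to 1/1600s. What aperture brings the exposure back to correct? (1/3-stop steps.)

f/18

Scene light: 1 1/3 stops brighter.
ISO: 640 → 500 → 400 → 320 — 1 stop dropped (darker).
Shutter speed: 1/2500 → 1/2000 → 1/1600 — 2/3 stop longer (brighter).
Net so far: 1 stop brighter. Aperture: f/13 → f/14 → f/16 → f/18.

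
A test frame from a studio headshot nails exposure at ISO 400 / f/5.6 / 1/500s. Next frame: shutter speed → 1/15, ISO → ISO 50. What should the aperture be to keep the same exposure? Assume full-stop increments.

Shutter speed: 1/500 → 1/250 → 1/125 → 1/60 → 1/30 → 1/15 — 5 stops longer (brighter).
ISO: 400 → 200 → 100 → 50 — 3 stops dropped (darker).
Net change so far: 2 stops brighter. Offset with the aperture: f/5.6 → f/8 → f/11.

f/11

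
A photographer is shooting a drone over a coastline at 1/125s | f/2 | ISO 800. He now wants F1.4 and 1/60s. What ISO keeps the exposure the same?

ISO 200

Aperture: f/2 → f/1.4 — 1 stop opened up (brighter).
Shutter speed: 1/125 → 1/60 — 1 stop slower (brighter).
Net change so far: 2 stops brighter. Offset with the ISO: 800 → 400 → 200.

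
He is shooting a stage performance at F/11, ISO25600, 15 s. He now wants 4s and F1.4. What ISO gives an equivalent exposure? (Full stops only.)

ISO 1600

Shutter speed: 15 → 8 → 4 — 2 stops faster (darker).
Aperture: f/11 → f/8 → f/5.6 → f/4 → f/2.8 → f/2 → f/1.4 — 6 stops wider (brighter).
Net change so far: 4 stops brighter. Offset with the ISO: 25600 → 12800 → 6400 → 3200 → 1600.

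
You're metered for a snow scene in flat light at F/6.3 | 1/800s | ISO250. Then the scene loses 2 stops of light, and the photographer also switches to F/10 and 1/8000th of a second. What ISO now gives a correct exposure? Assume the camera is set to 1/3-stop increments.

ISO 25600

Scene light: 2 stops darker.
Aperture: f/6.3 → f/7.1 → f/8 → f/9 → f/10 — 1 1/3 stops smaller aperture (darker).
Shutter speed: 1/800 → 1/1000 → 1/1250 → 1/1600 → 1/2000 → 1/2500 → 1/3200 → 1/4000 → 1/5000 → 1/6400 → 1/8000 — 3 1/3 stops faster (darker).
Net so far: 6 2/3 stops darker. ISO: 250 → 320 → 400 → 500 → 640 → 800 → 1000 → 1250 → 1600 → 2000 → 2500 → 3200 → 4000 → 5000 → 6400 → 8000 → 10000 → 12800 → 16000 → 20000 → 25600.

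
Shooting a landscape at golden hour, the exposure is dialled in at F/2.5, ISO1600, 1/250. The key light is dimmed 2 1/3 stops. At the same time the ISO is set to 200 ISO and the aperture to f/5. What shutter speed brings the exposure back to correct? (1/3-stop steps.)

Scene light: 2 1/3 stops darker.
ISO: 1600 → 1250 → 1000 → 800 → 640 → 500 → 400 → 320 → 250 → 200 — 3 stops dropped (darker).
Aperture: f/2.5 → f/2.8 → f/3.2 → f/3.5 → f/4 → f/4.5 → f/5 — 2 stops smaller aperture (darker).
Net so far: 7 1/3 stops darker. Shutter speed: 1/250 → 1/200 → 1/160 → 1/125 → 1/100 → 1/80 → 1/60 → 1/50 → 1/40 → 1/30 → 1/25 → 1/20 → 1/15 → 1/13 → 1/10 → 1/8 → 1/6 → 1/5 → 1/4 → 0.3 → 0.4 → 0.5 → 0.6.

0.6 s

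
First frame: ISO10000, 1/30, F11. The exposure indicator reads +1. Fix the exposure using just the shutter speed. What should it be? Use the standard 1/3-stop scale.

Overexposed by 1 stop → need 1 stop darker.
Shutter speed: 1/30 → 1/40 → 1/50 → 1/60.

1/60s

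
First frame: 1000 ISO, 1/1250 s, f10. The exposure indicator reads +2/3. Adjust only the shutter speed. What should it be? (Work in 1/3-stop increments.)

Overexposed by 2/3 stop → need 2/3 stop darker.
Shutter speed: 1/1250 → 1/1600 → 1/2000.

1/2000s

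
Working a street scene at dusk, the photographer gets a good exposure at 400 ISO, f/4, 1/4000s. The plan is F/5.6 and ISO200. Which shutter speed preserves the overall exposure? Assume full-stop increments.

Aperture: f/4 → f/5.6 — 1 stop stopped down (darker).
ISO: 400 → 200 — 1 stop dropped (darker).
Net change so far: 2 stops darker. Offset with the shutter speed: 1/4000 → 1/2000 → 1/1000.

1/1000s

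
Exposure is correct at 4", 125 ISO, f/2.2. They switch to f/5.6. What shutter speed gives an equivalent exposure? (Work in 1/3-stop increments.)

25 s

Aperture: f/2.2 → f/2.5 → f/2.8 → f/3.2 → f/3.5 → f/4 → f/4.5 → f/5 → f/5.6 — 2 2/3 stops stopped down (darker).
Need 2 2/3 stops brighter from the shutter speed: 4 → 5 → 6 → 8 → 10 → 13 → 15 → 20 → 25.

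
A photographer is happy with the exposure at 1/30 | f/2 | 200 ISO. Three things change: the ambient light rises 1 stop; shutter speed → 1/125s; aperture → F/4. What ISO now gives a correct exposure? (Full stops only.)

ISO 1600

Scene light: 1 stop brighter.
Shutter speed: 1/30 → 1/60 → 1/125 — 2 stops faster (darker).
Aperture: f/2 → f/2.8 → f/4 — 2 stops narrower (darker).
Net so far: 3 stops darker. ISO: 200 → 400 → 800 → 1600.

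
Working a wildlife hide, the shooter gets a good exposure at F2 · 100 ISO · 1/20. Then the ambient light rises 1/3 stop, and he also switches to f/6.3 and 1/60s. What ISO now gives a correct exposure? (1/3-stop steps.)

Scene light: 1/3 stop brighter.
Aperture: f/2 → f/2.2 → f/2.5 → f/2.8 → f/3.2 → f/3.5 → f/4 → f/4.5 → f/5 → f/5.6 → f/6.3 — 3 1/3 stops smaller aperture (darker).
Shutter speed: 1/20 → 1/25 → 1/30 → 1/40 → 1/50 → 1/60 — 1 2/3 stops faster (darker).
Net so far: 4 2/3 stops darker. ISO: 100 → 125 → 160 → 200 → 250 → 320 → 400 → 500 → 640 → 800 → 1000 → 1250 → 1600 → 2000 → 2500.

ISO 2500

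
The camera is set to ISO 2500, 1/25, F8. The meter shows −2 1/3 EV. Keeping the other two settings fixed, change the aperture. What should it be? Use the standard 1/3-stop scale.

f/3.5

Underexposed by 2 1/3 stops → need 2 1/3 stops brighter.
Aperture: f/8 → f/7.1 → f/6.3 → f/5.6 → f/5 → f/4.5 → f/4 → f/3.5.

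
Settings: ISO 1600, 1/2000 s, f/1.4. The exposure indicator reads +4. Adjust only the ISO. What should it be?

Overexposed by 4 stops → need 4 stops darker.
ISO: 1600 → 800 → 400 → 200 → 100.

ISO 100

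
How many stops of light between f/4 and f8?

f/4 → f/5.6 → f/8 — count the steps: 2 stops.

2 stops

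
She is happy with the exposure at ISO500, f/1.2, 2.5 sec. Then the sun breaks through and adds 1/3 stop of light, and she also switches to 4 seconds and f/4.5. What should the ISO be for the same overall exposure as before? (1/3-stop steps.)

Scene light: 1/3 stop brighter.
Shutter speed: 2.5 → 3.2 → 4 — 2/3 stop slower (brighter).
Aperture: f/1.2 → f/1.4 → f/1.6 → f/1.8 → f/2 → f/2.2 → f/2.5 → f/2.8 → f/3.2 → f/3.5 → f/4 → f/4.5 — 3 2/3 stops stopped down (darker).
Net so far: 2 2/3 stops darker. ISO: 500 → 640 → 800 → 1000 → 1250 → 1600 → 2000 → 2500 → 3200.

ISO 3200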